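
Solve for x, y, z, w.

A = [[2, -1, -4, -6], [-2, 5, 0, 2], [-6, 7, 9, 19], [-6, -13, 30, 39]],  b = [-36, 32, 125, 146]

(-2, 4, 1, 4)

Forward elimination on [A|b]:
R2 <- R2 - (-1)*R1:  [  0   4  -4  -4  -4 ]
R3 <- R3 - (-3)*R1:  [  0   4  -3   1  17 ]
R4 <- R4 - (-3)*R1:  [   0  -16   18   21   38 ]
R3 <- R3 - (1)*R2:  [  0   0   1   5  21 ]
R4 <- R4 - (-4)*R2:  [  0   0   2   5  22 ]
R4 <- R4 - (2)*R3:  [   0    0    0   -5  -20 ]
Row echelon form:
[ 2  -1  -4  -6  |  -36 ]
[ 0   4  -4  -4  |   -4 ]
[ 0   0   1   5  |   21 ]
[ 0   0   0  -5  |  -20 ]
Back-substitution:
w = (-20) / -5 = 4
z = (21 - (5)*(4)) / 1 = 1
y = (-4 - (-4)*(1) - (-4)*(4)) / 4 = 4
x = (-36 - (-1)*(4) - (-4)*(1) - (-6)*(4)) / 2 = -2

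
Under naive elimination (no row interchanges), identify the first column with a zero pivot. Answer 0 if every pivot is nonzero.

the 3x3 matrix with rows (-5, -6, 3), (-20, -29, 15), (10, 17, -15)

Naive forward elimination:
R2 <- R2 - (4)*R1:  [  0  -5   3 ]
R3 <- R3 - (-2)*R1:  [  0   5  -9 ]
R3 <- R3 - (-1)*R2:  [  0   0  -6 ]
All pivots nonzero; naive elimination completes without hitting a zero pivot.

first zero-pivot column = 0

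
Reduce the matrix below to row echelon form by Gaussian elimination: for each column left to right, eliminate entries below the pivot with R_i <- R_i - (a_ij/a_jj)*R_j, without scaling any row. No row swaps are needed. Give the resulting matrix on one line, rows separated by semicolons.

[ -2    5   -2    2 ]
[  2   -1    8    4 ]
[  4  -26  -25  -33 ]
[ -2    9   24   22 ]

REF = [-2 5 -2 2; 0 4 6 6; 0 0 -5 -5; 0 0 0 -6]

Forward elimination:
R2 <- R2 - (-1)*R1:  [ 0  4  6  6 ]
R3 <- R3 - (-2)*R1:  [   0  -16  -29  -29 ]
R4 <- R4 - (1)*R1:  [  0   4  26  20 ]
R3 <- R3 - (-4)*R2:  [  0   0  -5  -5 ]
R4 <- R4 - (1)*R2:  [  0   0  20  14 ]
R4 <- R4 - (-4)*R3:  [  0   0   0  -6 ]
Row echelon form:
[ -2  5  -2   2 ]
[  0  4   6   6 ]
[  0  0  -5  -5 ]
[  0  0   0  -6 ]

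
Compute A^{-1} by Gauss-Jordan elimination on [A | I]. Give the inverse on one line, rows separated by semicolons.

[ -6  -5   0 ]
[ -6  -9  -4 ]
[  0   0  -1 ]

Gauss-Jordan on [A | I]:
R1 <- (1/-6)*R1:  [    1   5/6     0  |  -1/6     0     0 ]
R2 <- R2 - (-6)*R1:  [  0  -4  -4  |  -1   1   0 ]
R2 <- (1/-4)*R2:  [    0     1     1  |   1/4  -1/4     0 ]
R1 <- R1 - (5/6)*R2:  [    1     0  -5/6  |  -3/8  5/24     0 ]
R3 <- (1/-1)*R3:  [  0   0   1  |   0   0  -1 ]
R1 <- R1 - (-5/6)*R3:  [    1     0     0  |  -3/8  5/24  -5/6 ]
R2 <- R2 - (1)*R3:  [    0     1     0  |   1/4  -1/4     1 ]
Right block of [I | A^{-1}] is the inverse:
[ -3/8  5/24  -5/6 ]
[  1/4  -1/4     1 ]
[    0     0    -1 ]

inverse = [-3/8 5/24 -5/6; 1/4 -1/4 1; 0 0 -1]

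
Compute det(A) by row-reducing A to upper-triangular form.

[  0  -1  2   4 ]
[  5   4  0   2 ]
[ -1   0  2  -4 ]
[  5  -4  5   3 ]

det(A) = -580

Forward elimination:
R1 <-> R2   (pivot in column 1 was zero)
[  5   4  0   2 ]
[  0  -1  2   4 ]
[ -1   0  2  -4 ]
[  5  -4  5   3 ]
R3 <- R3 - (-1/5)*R1:  [     0    4/5      2  -18/5 ]
R4 <- R4 - (1)*R1:  [  0  -8   5   1 ]
R3 <- R3 - (-4/5)*R2:  [    0     0  18/5  -2/5 ]
R4 <- R4 - (8)*R2:  [   0    0  -11  -31 ]
R4 <- R4 - (-55/18)*R3:  [      0       0       0  -290/9 ]
Upper-triangular form:
[ 5   4     0       2 ]
[ 0  -1     2       4 ]
[ 0   0  18/5    -2/5 ]
[ 0   0     0  -290/9 ]
det(A) = (-1)^1 * (5) * (-1) * (18/5) * (-290/9) = -580  (1 row swap -> sign -1)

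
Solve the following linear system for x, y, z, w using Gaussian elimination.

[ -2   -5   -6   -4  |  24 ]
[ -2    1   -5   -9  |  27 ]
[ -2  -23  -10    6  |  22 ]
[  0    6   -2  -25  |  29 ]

Forward elimination on [A|b]:
R2 <- R2 - (1)*R1:  [  0   6   1  -5   3 ]
R3 <- R3 - (1)*R1:  [   0  -18   -4   10   -2 ]
R3 <- R3 - (-3)*R2:  [  0   0  -1  -5   7 ]
R4 <- R4 - (1)*R2:  [   0    0   -3  -20   26 ]
R4 <- R4 - (3)*R3:  [  0   0   0  -5   5 ]
Row echelon form:
[ -2  -5  -6  -4  |  24 ]
[  0   6   1  -5  |   3 ]
[  0   0  -1  -5  |   7 ]
[  0   0   0  -5  |   5 ]
Back-substitution:
w = (5) / -5 = -1
z = (7 - (-5)*(-1)) / -1 = -2
y = (3 - (1)*(-2) - (-5)*(-1)) / 6 = 0
x = (24 - (-5)*(0) - (-6)*(-2) - (-4)*(-1)) / -2 = -4

(-4, 0, -2, -1)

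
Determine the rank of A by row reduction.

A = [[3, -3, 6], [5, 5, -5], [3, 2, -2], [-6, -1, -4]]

Row reduction:
R2 <- R2 - (5/3)*R1:  [   0   10  -15 ]
R3 <- R3 - (1)*R1:  [  0   5  -8 ]
R4 <- R4 - (-2)*R1:  [  0  -7   8 ]
R3 <- R3 - (1/2)*R2:  [    0     0  -1/2 ]
R4 <- R4 - (-7/10)*R2:  [    0     0  -5/2 ]
R4 <- R4 - (5)*R3:  [ 0  0  0 ]
Row echelon form:
[ 3  -3     6 ]
[ 0  10   -15 ]
[ 0   0  -1/2 ]
[ 0   0     0 ]
Nonzero rows / pivot columns: 3

rank(A) = 3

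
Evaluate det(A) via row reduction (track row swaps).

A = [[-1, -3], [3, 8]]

det(A) = 1

Forward elimination:
R2 <- R2 - (-3)*R1:  [  0  -1 ]
Upper-triangular form:
[ -1  -3 ]
[  0  -1 ]
det(A) = (-1)^0 * (-1) * (-1) = 1  (0 row swaps -> sign +1)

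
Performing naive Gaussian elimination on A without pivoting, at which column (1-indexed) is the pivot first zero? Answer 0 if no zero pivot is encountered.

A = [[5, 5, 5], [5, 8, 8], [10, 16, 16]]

first zero-pivot column = 3

Naive forward elimination:
R2 <- R2 - (1)*R1:  [ 0  3  3 ]
R3 <- R3 - (2)*R1:  [ 0  6  6 ]
R3 <- R3 - (2)*R2:  [ 0  0  0 ]
Matrix at this point:
[ 5  5  5 ]
[ 0  3  3 ]
[ 0  0  0 ]
Pivot entry (3,3) in the last row is zero and there are no rows below to swap with -> zero pivot in column 3 (A is singular).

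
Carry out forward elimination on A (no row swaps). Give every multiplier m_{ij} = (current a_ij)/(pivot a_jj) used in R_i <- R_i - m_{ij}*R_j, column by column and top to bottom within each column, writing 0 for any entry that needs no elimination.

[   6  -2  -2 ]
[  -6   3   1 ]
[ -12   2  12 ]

Forward elimination:
R2 <- R2 - (-1)*R1:  [  0   1  -1 ]
R3 <- R3 - (-2)*R1:  [  0  -2   8 ]
R3 <- R3 - (-2)*R2:  [ 0  0  6 ]
Multipliers (in order of application): m_{21} = -1, m_{31} = -2, m_{32} = -2

multipliers: -1, -2, -2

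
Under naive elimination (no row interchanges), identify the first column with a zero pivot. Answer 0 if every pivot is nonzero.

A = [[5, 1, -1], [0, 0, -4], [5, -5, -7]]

first zero-pivot column = 2

Naive forward elimination:
R3 <- R3 - (1)*R1:  [  0  -6  -6 ]
Matrix at this point:
[ 5   1  -1 ]
[ 0   0  -4 ]
[ 0  -6  -6 ]
Pivot entry (2,2) is zero but row 3 has -6 in column 2 -> naive elimination stops; a row interchange (e.g. R2 <-> R3) would be required here.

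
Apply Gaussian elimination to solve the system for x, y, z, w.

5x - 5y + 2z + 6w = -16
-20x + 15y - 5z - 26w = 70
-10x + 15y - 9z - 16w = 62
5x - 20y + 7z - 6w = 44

(3, -1, -3, -5)

Forward elimination on [A|b]:
R2 <- R2 - (-4)*R1:  [  0  -5   3  -2   6 ]
R3 <- R3 - (-2)*R1:  [  0   5  -5  -4  30 ]
R4 <- R4 - (1)*R1:  [   0  -15    5  -12   60 ]
R3 <- R3 - (-1)*R2:  [  0   0  -2  -6  36 ]
R4 <- R4 - (3)*R2:  [  0   0  -4  -6  42 ]
R4 <- R4 - (2)*R3:  [   0    0    0    6  -30 ]
Row echelon form:
[ 5  -5   2   6  |  -16 ]
[ 0  -5   3  -2  |    6 ]
[ 0   0  -2  -6  |   36 ]
[ 0   0   0   6  |  -30 ]
Back-substitution:
w = (-30) / 6 = -5
z = (36 - (-6)*(-5)) / -2 = -3
y = (6 - (3)*(-3) - (-2)*(-5)) / -5 = -1
x = (-16 - (-5)*(-1) - (2)*(-3) - (6)*(-5)) / 5 = 3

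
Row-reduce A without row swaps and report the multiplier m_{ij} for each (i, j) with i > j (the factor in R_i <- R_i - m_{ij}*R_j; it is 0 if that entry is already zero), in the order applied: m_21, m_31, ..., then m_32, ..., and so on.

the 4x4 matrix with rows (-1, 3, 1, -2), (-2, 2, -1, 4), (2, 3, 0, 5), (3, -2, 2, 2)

multipliers: 2, -2, -3, -9/4, -7/4, 1/19

Forward elimination:
R2 <- R2 - (2)*R1:  [  0  -4  -3   8 ]
R3 <- R3 - (-2)*R1:  [ 0  9  2  1 ]
R4 <- R4 - (-3)*R1:  [  0   7   5  -4 ]
R3 <- R3 - (-9/4)*R2:  [     0      0  -19/4     19 ]
R4 <- R4 - (-7/4)*R2:  [    0     0  -1/4    10 ]
R4 <- R4 - (1/19)*R3:  [ 0  0  0  9 ]
Multipliers (in order of application): m_{21} = 2, m_{31} = -2, m_{41} = -3, m_{32} = -9/4, m_{42} = -7/4, m_{43} = 1/19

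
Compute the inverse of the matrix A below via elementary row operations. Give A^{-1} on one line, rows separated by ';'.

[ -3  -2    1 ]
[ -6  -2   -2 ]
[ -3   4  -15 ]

Gauss-Jordan on [A | I]:
R1 <- (1/-3)*R1:  [    1   2/3  -1/3  |  -1/3     0     0 ]
R2 <- R2 - (-6)*R1:  [  0   2  -4  |  -2   1   0 ]
R3 <- R3 - (-3)*R1:  [   0    6  -16  |   -1    0    1 ]
R2 <- (1/2)*R2:  [   0    1   -2  |   -1  1/2    0 ]
R1 <- R1 - (2/3)*R2:  [    1     0     1  |   1/3  -1/3     0 ]
R3 <- R3 - (6)*R2:  [  0   0  -4  |   5  -3   1 ]
R3 <- (1/-4)*R3:  [    0     0     1  |  -5/4   3/4  -1/4 ]
R1 <- R1 - (1)*R3:  [      1       0       0  |   19/12  -13/12     1/4 ]
R2 <- R2 - (-2)*R3:  [    0     1     0  |  -7/2     2  -1/2 ]
Right block of [I | A^{-1}] is the inverse:
[ 19/12  -13/12   1/4 ]
[  -7/2       2  -1/2 ]
[  -5/4     3/4  -1/4 ]

inverse = [19/12 -13/12 1/4; -7/2 2 -1/2; -5/4 3/4 -1/4]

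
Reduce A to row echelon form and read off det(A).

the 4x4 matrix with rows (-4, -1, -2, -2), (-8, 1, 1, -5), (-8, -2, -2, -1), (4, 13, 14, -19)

det(A) = 120

Forward elimination:
R2 <- R2 - (2)*R1:  [  0   3   5  -1 ]
R3 <- R3 - (2)*R1:  [ 0  0  2  3 ]
R4 <- R4 - (-1)*R1:  [   0   12   12  -21 ]
R4 <- R4 - (4)*R2:  [   0    0   -8  -17 ]
R4 <- R4 - (-4)*R3:  [  0   0   0  -5 ]
Upper-triangular form:
[ -4  -1  -2  -2 ]
[  0   3   5  -1 ]
[  0   0   2   3 ]
[  0   0   0  -5 ]
det(A) = (-1)^0 * (-4) * (3) * (2) * (-5) = 120  (0 row swaps -> sign +1)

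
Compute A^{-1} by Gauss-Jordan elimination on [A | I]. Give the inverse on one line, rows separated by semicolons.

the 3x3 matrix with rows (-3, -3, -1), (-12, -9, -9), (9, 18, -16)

inverse = [17/2 -11/6 1/2; -91/12 19/12 -5/12; -15/4 3/4 -1/4]

Gauss-Jordan on [A | I]:
R1 <- (1/-3)*R1:  [    1     1   1/3  |  -1/3     0     0 ]
R2 <- R2 - (-12)*R1:  [  0   3  -5  |  -4   1   0 ]
R3 <- R3 - (9)*R1:  [   0    9  -19  |    3    0    1 ]
R2 <- (1/3)*R2:  [    0     1  -5/3  |  -4/3   1/3     0 ]
R1 <- R1 - (1)*R2:  [    1     0     2  |     1  -1/3     0 ]
R3 <- R3 - (9)*R2:  [  0   0  -4  |  15  -3   1 ]
R3 <- (1/-4)*R3:  [     0      0      1  |  -15/4    3/4   -1/4 ]
R1 <- R1 - (2)*R3:  [     1      0      0  |   17/2  -11/6    1/2 ]
R2 <- R2 - (-5/3)*R3:  [      0       1       0  |  -91/12   19/12   -5/12 ]
Right block of [I | A^{-1}] is the inverse:
[   17/2  -11/6    1/2 ]
[ -91/12  19/12  -5/12 ]
[  -15/4    3/4   -1/4 ]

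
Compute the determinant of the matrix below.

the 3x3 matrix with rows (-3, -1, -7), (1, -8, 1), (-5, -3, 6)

Forward elimination:
R2 <- R2 - (-1/3)*R1:  [     0  -25/3   -4/3 ]
R3 <- R3 - (5/3)*R1:  [    0  -4/3  53/3 ]
R3 <- R3 - (4/25)*R2:  [      0       0  447/25 ]
Upper-triangular form:
[ -3     -1      -7 ]
[  0  -25/3    -4/3 ]
[  0      0  447/25 ]
det(A) = (-1)^0 * (-3) * (-25/3) * (447/25) = 447  (0 row swaps -> sign +1)

det(A) = 447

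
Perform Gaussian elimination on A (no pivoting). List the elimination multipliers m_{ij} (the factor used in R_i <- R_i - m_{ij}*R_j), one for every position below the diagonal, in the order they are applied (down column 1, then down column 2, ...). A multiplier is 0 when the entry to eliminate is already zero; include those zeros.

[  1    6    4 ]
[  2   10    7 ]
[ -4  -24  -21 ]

multipliers: 2, -4, 0

Forward elimination:
R2 <- R2 - (2)*R1:  [  0  -2  -1 ]
R3 <- R3 - (-4)*R1:  [  0   0  -5 ]
R3: entry in column 2 is already 0 -> m_{32} = 0 (no row operation needed)
Multipliers (in order of application): m_{21} = 2, m_{31} = -4, m_{32} = 0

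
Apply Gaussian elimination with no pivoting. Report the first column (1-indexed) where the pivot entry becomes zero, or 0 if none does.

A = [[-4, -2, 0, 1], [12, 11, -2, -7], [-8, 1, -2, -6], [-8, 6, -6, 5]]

first zero-pivot column = 3

Naive forward elimination:
R2 <- R2 - (-3)*R1:  [  0   5  -2  -4 ]
R3 <- R3 - (2)*R1:  [  0   5  -2  -8 ]
R4 <- R4 - (2)*R1:  [  0  10  -6   3 ]
R3 <- R3 - (1)*R2:  [  0   0   0  -4 ]
R4 <- R4 - (2)*R2:  [  0   0  -2  11 ]
Matrix at this point:
[ -4  -2   0   1 ]
[  0   5  -2  -4 ]
[  0   0   0  -4 ]
[  0   0  -2  11 ]
Pivot entry (3,3) is zero but row 4 has -2 in column 3 -> naive elimination stops; a row interchange (e.g. R3 <-> R4) would be required here.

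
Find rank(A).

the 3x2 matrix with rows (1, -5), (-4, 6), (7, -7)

Row reduction:
R2 <- R2 - (-4)*R1:  [   0  -14 ]
R3 <- R3 - (7)*R1:  [  0  28 ]
R3 <- R3 - (-2)*R2:  [ 0  0 ]
Row echelon form:
[ 1   -5 ]
[ 0  -14 ]
[ 0    0 ]
Nonzero rows / pivot columns: 2

rank(A) = 2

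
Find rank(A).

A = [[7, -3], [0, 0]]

Row reduction:
Row echelon form:
[ 7  -3 ]
[ 0   0 ]
Nonzero rows / pivot columns: 1

rank(A) = 1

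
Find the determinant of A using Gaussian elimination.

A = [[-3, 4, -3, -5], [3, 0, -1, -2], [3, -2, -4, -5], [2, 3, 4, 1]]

det(A) = -143

Forward elimination:
R2 <- R2 - (-1)*R1:  [  0   4  -4  -7 ]
R3 <- R3 - (-1)*R1:  [   0    2   -7  -10 ]
R4 <- R4 - (-2/3)*R1:  [    0  17/3     2  -7/3 ]
R3 <- R3 - (1/2)*R2:  [     0      0     -5  -13/2 ]
R4 <- R4 - (17/12)*R2:  [     0      0   23/3  91/12 ]
R4 <- R4 - (-23/15)*R3:  [       0        0        0  -143/60 ]
Upper-triangular form:
[ -3  4  -3       -5 ]
[  0  4  -4       -7 ]
[  0  0  -5    -13/2 ]
[  0  0   0  -143/60 ]
det(A) = (-1)^0 * (-3) * (4) * (-5) * (-143/60) = -143  (0 row swaps -> sign +1)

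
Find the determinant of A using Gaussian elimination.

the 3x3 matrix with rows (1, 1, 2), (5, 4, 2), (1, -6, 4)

det(A) = -58

Forward elimination:
R2 <- R2 - (5)*R1:  [  0  -1  -8 ]
R3 <- R3 - (1)*R1:  [  0  -7   2 ]
R3 <- R3 - (7)*R2:  [  0   0  58 ]
Upper-triangular form:
[ 1   1   2 ]
[ 0  -1  -8 ]
[ 0   0  58 ]
det(A) = (-1)^0 * (1) * (-1) * (58) = -58  (0 row swaps -> sign +1)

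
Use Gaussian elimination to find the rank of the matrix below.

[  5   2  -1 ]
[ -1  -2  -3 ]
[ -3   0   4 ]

Row reduction:
R2 <- R2 - (-1/5)*R1:  [     0   -8/5  -16/5 ]
R3 <- R3 - (-3/5)*R1:  [    0   6/5  17/5 ]
R3 <- R3 - (-3/4)*R2:  [ 0  0  1 ]
Row echelon form:
[ 5     2     -1 ]
[ 0  -8/5  -16/5 ]
[ 0     0      1 ]
Nonzero rows / pivot columns: 3

rank(A) = 3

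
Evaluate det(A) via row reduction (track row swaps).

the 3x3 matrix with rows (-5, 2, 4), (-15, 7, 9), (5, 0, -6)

Forward elimination:
R2 <- R2 - (3)*R1:  [  0   1  -3 ]
R3 <- R3 - (-1)*R1:  [  0   2  -2 ]
R3 <- R3 - (2)*R2:  [ 0  0  4 ]
Upper-triangular form:
[ -5  2   4 ]
[  0  1  -3 ]
[  0  0   4 ]
det(A) = (-1)^0 * (-5) * (1) * (4) = -20  (0 row swaps -> sign +1)

det(A) = -20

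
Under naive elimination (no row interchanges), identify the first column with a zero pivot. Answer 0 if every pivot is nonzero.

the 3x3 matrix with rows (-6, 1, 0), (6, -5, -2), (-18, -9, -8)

first zero-pivot column = 0

Naive forward elimination:
R2 <- R2 - (-1)*R1:  [  0  -4  -2 ]
R3 <- R3 - (3)*R1:  [   0  -12   -8 ]
R3 <- R3 - (3)*R2:  [  0   0  -2 ]
All pivots nonzero; naive elimination completes without hitting a zero pivot.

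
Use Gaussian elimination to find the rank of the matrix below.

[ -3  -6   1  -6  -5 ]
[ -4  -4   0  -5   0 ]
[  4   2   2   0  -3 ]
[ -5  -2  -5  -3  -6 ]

rank(A) = 4

Row reduction:
R2 <- R2 - (4/3)*R1:  [    0     4  -4/3     3  20/3 ]
R3 <- R3 - (-4/3)*R1:  [     0     -6   10/3     -8  -29/3 ]
R4 <- R4 - (5/3)*R1:  [     0      8  -20/3      7    7/3 ]
R3 <- R3 - (-3/2)*R2:  [    0     0   4/3  -7/2   1/3 ]
R4 <- R4 - (2)*R2:  [   0    0   -4    1  -11 ]
R4 <- R4 - (-3)*R3:  [     0      0      0  -19/2    -10 ]
Row echelon form:
[ -3  -6     1     -6    -5 ]
[  0   4  -4/3      3  20/3 ]
[  0   0   4/3   -7/2   1/3 ]
[  0   0     0  -19/2   -10 ]
Nonzero rows / pivot columns: 4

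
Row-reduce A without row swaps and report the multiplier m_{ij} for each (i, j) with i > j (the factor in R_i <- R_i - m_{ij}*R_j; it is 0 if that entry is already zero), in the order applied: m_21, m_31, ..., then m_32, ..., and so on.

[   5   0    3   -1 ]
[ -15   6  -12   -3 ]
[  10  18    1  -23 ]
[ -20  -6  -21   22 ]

Forward elimination:
R2 <- R2 - (-3)*R1:  [  0   6  -3  -6 ]
R3 <- R3 - (2)*R1:  [   0   18   -5  -21 ]
R4 <- R4 - (-4)*R1:  [  0  -6  -9  18 ]
R3 <- R3 - (3)*R2:  [  0   0   4  -3 ]
R4 <- R4 - (-1)*R2:  [   0    0  -12   12 ]
R4 <- R4 - (-3)*R3:  [ 0  0  0  3 ]
Multipliers (in order of application): m_{21} = -3, m_{31} = 2, m_{41} = -4, m_{32} = 3, m_{42} = -1, m_{43} = -3

multipliers: -3, 2, -4, 3, -1, -3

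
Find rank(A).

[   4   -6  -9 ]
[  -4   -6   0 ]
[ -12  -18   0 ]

rank(A) = 2

Row reduction:
R2 <- R2 - (-1)*R1:  [   0  -12   -9 ]
R3 <- R3 - (-3)*R1:  [   0  -36  -27 ]
R3 <- R3 - (3)*R2:  [ 0  0  0 ]
Row echelon form:
[ 4   -6  -9 ]
[ 0  -12  -9 ]
[ 0    0   0 ]
Nonzero rows / pivot columns: 2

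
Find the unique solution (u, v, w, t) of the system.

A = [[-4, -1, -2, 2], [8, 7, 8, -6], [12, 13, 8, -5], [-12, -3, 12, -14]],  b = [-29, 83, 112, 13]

(4, 3, 0, -5)

Forward elimination on [A|b]:
R2 <- R2 - (-2)*R1:  [  0   5   4  -2  25 ]
R3 <- R3 - (-3)*R1:  [  0  10   2   1  25 ]
R4 <- R4 - (3)*R1:  [   0    0   18  -20  100 ]
R3 <- R3 - (2)*R2:  [   0    0   -6    5  -25 ]
R4 <- R4 - (-3)*R3:  [  0   0   0  -5  25 ]
Row echelon form:
[ -4  -1  -2   2  |  -29 ]
[  0   5   4  -2  |   25 ]
[  0   0  -6   5  |  -25 ]
[  0   0   0  -5  |   25 ]
Back-substitution:
t = (25) / -5 = -5
w = (-25 - (5)*(-5)) / -6 = 0
v = (25 - (4)*(0) - (-2)*(-5)) / 5 = 3
u = (-29 - (-1)*(3) - (-2)*(0) - (2)*(-5)) / -4 = 4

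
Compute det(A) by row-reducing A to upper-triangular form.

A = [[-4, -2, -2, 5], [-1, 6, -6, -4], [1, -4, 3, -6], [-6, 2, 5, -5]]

det(A) = -2954

Forward elimination:
R2 <- R2 - (1/4)*R1:  [     0   13/2  -11/2  -21/4 ]
R3 <- R3 - (-1/4)*R1:  [     0   -9/2    5/2  -19/4 ]
R4 <- R4 - (3/2)*R1:  [     0      5      8  -25/2 ]
R3 <- R3 - (-9/13)*R2:  [       0        0   -17/13  -109/13 ]
R4 <- R4 - (10/13)*R2:  [       0        0   159/13  -110/13 ]
R4 <- R4 - (-159/17)*R3:  [        0         0         0  -1477/17 ]
Upper-triangular form:
[ -4    -2      -2         5 ]
[  0  13/2   -11/2     -21/4 ]
[  0     0  -17/13   -109/13 ]
[  0     0       0  -1477/17 ]
det(A) = (-1)^0 * (-4) * (13/2) * (-17/13) * (-1477/17) = -2954  (0 row swaps -> sign +1)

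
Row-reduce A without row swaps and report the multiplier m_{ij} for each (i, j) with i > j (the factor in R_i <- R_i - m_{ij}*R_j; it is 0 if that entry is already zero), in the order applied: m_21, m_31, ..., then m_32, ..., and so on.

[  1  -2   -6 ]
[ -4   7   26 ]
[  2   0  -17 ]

multipliers: -4, 2, -4

Forward elimination:
R2 <- R2 - (-4)*R1:  [  0  -1   2 ]
R3 <- R3 - (2)*R1:  [  0   4  -5 ]
R3 <- R3 - (-4)*R2:  [ 0  0  3 ]
Multipliers (in order of application): m_{21} = -4, m_{31} = 2, m_{32} = -4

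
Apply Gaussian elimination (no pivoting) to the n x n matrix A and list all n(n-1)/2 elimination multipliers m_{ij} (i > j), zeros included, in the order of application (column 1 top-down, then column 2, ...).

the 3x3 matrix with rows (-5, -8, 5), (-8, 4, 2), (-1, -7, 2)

multipliers: 8/5, 1/5, -9/28

Forward elimination:
R2 <- R2 - (8/5)*R1:  [    0  84/5    -6 ]
R3 <- R3 - (1/5)*R1:  [     0  -27/5      1 ]
R3 <- R3 - (-9/28)*R2:  [      0       0  -13/14 ]
Multipliers (in order of application): m_{21} = 8/5, m_{31} = 1/5, m_{32} = -9/28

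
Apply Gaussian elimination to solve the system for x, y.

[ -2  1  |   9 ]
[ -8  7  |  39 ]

Forward elimination on [A|b]:
R2 <- R2 - (4)*R1:  [ 0  3  3 ]
Row echelon form:
[ -2  1  |  9 ]
[  0  3  |  3 ]
Back-substitution:
y = (3) / 3 = 1
x = (9 - (1)*(1)) / -2 = -4

(-4, 1)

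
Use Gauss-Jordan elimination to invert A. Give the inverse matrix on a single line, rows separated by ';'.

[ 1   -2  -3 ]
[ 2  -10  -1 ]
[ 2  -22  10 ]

inverse = [61/3 -43/3 14/3; 11/3 -8/3 5/6; 4 -3 1]

Gauss-Jordan on [A | I]:
R2 <- R2 - (2)*R1:  [  0  -6   5  |  -2   1   0 ]
R3 <- R3 - (2)*R1:  [   0  -18   16  |   -2    0    1 ]
R2 <- (1/-6)*R2:  [    0     1  -5/6  |   1/3  -1/6     0 ]
R1 <- R1 - (-2)*R2:  [     1      0  -14/3  |    5/3   -1/3      0 ]
R3 <- R3 - (-18)*R2:  [  0   0   1  |   4  -3   1 ]
R1 <- R1 - (-14/3)*R3:  [     1      0      0  |   61/3  -43/3   14/3 ]
R2 <- R2 - (-5/6)*R3:  [    0     1     0  |  11/3  -8/3   5/6 ]
Right block of [I | A^{-1}] is the inverse:
[ 61/3  -43/3  14/3 ]
[ 11/3   -8/3   5/6 ]
[    4     -3     1 ]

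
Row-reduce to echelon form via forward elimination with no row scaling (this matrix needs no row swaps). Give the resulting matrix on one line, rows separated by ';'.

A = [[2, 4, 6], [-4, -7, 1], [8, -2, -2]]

REF = [2 4 6; 0 1 13; 0 0 208]

Forward elimination:
R2 <- R2 - (-2)*R1:  [  0   1  13 ]
R3 <- R3 - (4)*R1:  [   0  -18  -26 ]
R3 <- R3 - (-18)*R2:  [   0    0  208 ]
Row echelon form:
[ 2  4    6 ]
[ 0  1   13 ]
[ 0  0  208 ]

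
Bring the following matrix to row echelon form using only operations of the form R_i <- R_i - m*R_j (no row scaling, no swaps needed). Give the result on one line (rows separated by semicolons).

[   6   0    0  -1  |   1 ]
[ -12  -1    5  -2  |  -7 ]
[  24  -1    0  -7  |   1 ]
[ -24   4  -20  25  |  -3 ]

Forward elimination:
R2 <- R2 - (-2)*R1:  [  0  -1   5  -4  -5 ]
R3 <- R3 - (4)*R1:  [  0  -1   0  -3  -3 ]
R4 <- R4 - (-4)*R1:  [   0    4  -20   21    1 ]
R3 <- R3 - (1)*R2:  [  0   0  -5   1   2 ]
R4 <- R4 - (-4)*R2:  [   0    0    0    5  -19 ]
Row echelon form:
[ 6   0   0  -1  |    1 ]
[ 0  -1   5  -4  |   -5 ]
[ 0   0  -5   1  |    2 ]
[ 0   0   0   5  |  -19 ]

REF = [6 0 0 -1 1; 0 -1 5 -4 -5; 0 0 -5 1 2; 0 0 0 5 -19]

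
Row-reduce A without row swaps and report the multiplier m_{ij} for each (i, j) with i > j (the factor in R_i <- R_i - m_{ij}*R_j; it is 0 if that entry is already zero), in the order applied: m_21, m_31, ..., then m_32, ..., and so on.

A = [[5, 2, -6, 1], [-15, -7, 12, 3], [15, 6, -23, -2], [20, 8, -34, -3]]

Forward elimination:
R2 <- R2 - (-3)*R1:  [  0  -1  -6   6 ]
R3 <- R3 - (3)*R1:  [  0   0  -5  -5 ]
R4 <- R4 - (4)*R1:  [   0    0  -10   -7 ]
R3: entry in column 2 is already 0 -> m_{32} = 0 (no row operation needed)
R4: entry in column 2 is already 0 -> m_{42} = 0 (no row operation needed)
R4 <- R4 - (2)*R3:  [ 0  0  0  3 ]
Multipliers (in order of application): m_{21} = -3, m_{31} = 3, m_{41} = 4, m_{32} = 0, m_{42} = 0, m_{43} = 2

multipliers: -3, 3, 4, 0, 0, 2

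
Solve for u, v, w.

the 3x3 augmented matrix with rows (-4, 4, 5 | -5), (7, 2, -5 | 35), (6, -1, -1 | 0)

Forward elimination on [A|b]:
R2 <- R2 - (-7/4)*R1:  [     0      9   15/4  105/4 ]
R3 <- R3 - (-3/2)*R1:  [     0      5   13/2  -15/2 ]
R3 <- R3 - (5/9)*R2:  [       0        0    53/12  -265/12 ]
Row echelon form:
[ -4  4      5  |       -5 ]
[  0  9   15/4  |    105/4 ]
[  0  0  53/12  |  -265/12 ]
Back-substitution:
w = (-265/12) / (53/12) = -5
v = (105/4 - (15/4)*(-5)) / 9 = 5
u = (-5 - (4)*(5) - (5)*(-5)) / -4 = 0

(0, 5, -5)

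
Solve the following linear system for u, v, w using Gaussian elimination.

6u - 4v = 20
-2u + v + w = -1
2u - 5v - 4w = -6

(2, -2, 5)

Forward elimination on [A|b]:
R2 <- R2 - (-1/3)*R1:  [    0  -1/3     1  17/3 ]
R3 <- R3 - (1/3)*R1:  [     0  -11/3     -4  -38/3 ]
R3 <- R3 - (11)*R2:  [   0    0  -15  -75 ]
Row echelon form:
[ 6    -4    0  |    20 ]
[ 0  -1/3    1  |  17/3 ]
[ 0     0  -15  |   -75 ]
Back-substitution:
w = (-75) / -15 = 5
v = (17/3 - (1)*(5)) / (-1/3) = -2
u = (20 - (-4)*(-2)) / 6 = 2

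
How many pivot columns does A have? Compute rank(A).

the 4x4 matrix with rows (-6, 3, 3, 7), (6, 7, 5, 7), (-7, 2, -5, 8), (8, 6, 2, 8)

rank(A) = 4

Row reduction:
R2 <- R2 - (-1)*R1:  [  0  10   8  14 ]
R3 <- R3 - (7/6)*R1:  [     0   -3/2  -17/2   -1/6 ]
R4 <- R4 - (-4/3)*R1:  [    0    10     6  52/3 ]
R3 <- R3 - (-3/20)*R2:  [      0       0  -73/10   29/15 ]
R4 <- R4 - (1)*R2:  [    0     0    -2  10/3 ]
R4 <- R4 - (20/73)*R3:  [       0        0        0  614/219 ]
Row echelon form:
[ -6   3       3        7 ]
[  0  10       8       14 ]
[  0   0  -73/10    29/15 ]
[  0   0       0  614/219 ]
Nonzero rows / pivot columns: 4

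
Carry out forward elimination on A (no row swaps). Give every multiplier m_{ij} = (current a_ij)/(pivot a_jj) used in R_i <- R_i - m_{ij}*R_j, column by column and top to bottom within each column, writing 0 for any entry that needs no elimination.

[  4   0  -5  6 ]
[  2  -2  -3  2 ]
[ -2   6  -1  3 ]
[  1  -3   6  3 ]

multipliers: 1/2, -1/2, 1/4, -3, 3/2, -8/5

Forward elimination:
R2 <- R2 - (1/2)*R1:  [    0    -2  -1/2    -1 ]
R3 <- R3 - (-1/2)*R1:  [    0     6  -7/2     6 ]
R4 <- R4 - (1/4)*R1:  [    0    -3  29/4   3/2 ]
R3 <- R3 - (-3)*R2:  [  0   0  -5   3 ]
R4 <- R4 - (3/2)*R2:  [ 0  0  8  3 ]
R4 <- R4 - (-8/5)*R3:  [    0     0     0  39/5 ]
Multipliers (in order of application): m_{21} = 1/2, m_{31} = -1/2, m_{41} = 1/4, m_{32} = -3, m_{42} = 3/2, m_{43} = -8/5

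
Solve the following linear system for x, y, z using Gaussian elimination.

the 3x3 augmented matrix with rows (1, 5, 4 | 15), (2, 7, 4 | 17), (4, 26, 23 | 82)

(4, -1, 4)

Forward elimination on [A|b]:
R2 <- R2 - (2)*R1:  [   0   -3   -4  -13 ]
R3 <- R3 - (4)*R1:  [  0   6   7  22 ]
R3 <- R3 - (-2)*R2:  [  0   0  -1  -4 ]
Row echelon form:
[ 1   5   4  |   15 ]
[ 0  -3  -4  |  -13 ]
[ 0   0  -1  |   -4 ]
Back-substitution:
z = (-4) / -1 = 4
y = (-13 - (-4)*(4)) / -3 = -1
x = (15 - (5)*(-1) - (4)*(4)) / 1 = 4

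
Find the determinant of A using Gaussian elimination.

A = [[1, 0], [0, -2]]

Forward elimination:
Upper-triangular form:
[ 1   0 ]
[ 0  -2 ]
det(A) = (-1)^0 * (1) * (-2) = -2  (0 row swaps -> sign +1)

det(A) = -2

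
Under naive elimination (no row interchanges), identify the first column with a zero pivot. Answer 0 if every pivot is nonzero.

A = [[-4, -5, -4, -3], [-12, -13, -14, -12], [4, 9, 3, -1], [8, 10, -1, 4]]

Naive forward elimination:
R2 <- R2 - (3)*R1:  [  0   2  -2  -3 ]
R3 <- R3 - (-1)*R1:  [  0   4  -1  -4 ]
R4 <- R4 - (-2)*R1:  [  0   0  -9  -2 ]
R3 <- R3 - (2)*R2:  [ 0  0  3  2 ]
R4 <- R4 - (-3)*R3:  [ 0  0  0  4 ]
All pivots nonzero; naive elimination completes without hitting a zero pivot.

first zero-pivot column = 0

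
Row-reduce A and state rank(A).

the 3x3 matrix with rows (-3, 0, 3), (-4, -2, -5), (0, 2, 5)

Row reduction:
R2 <- R2 - (4/3)*R1:  [  0  -2  -9 ]
R3 <- R3 - (-1)*R2:  [  0   0  -4 ]
Row echelon form:
[ -3   0   3 ]
[  0  -2  -9 ]
[  0   0  -4 ]
Nonzero rows / pivot columns: 3

rank(A) = 3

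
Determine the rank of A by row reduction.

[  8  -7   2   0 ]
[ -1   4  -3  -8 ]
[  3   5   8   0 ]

Row reduction:
R2 <- R2 - (-1/8)*R1:  [     0   25/8  -11/4     -8 ]
R3 <- R3 - (3/8)*R1:  [    0  61/8  29/4     0 ]
R3 <- R3 - (61/25)*R2:  [      0       0  349/25  488/25 ]
Row echelon form:
[ 8    -7       2       0 ]
[ 0  25/8   -11/4      -8 ]
[ 0     0  349/25  488/25 ]
Nonzero rows / pivot columns: 3

rank(A) = 3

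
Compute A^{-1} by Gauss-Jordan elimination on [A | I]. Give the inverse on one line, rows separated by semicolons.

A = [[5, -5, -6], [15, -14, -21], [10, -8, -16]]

inverse = [28/5 -16/5 21/10; 3 -2 3/2; 2 -1 1/2]

Gauss-Jordan on [A | I]:
R1 <- (1/5)*R1:  [    1    -1  -6/5  |   1/5     0     0 ]
R2 <- R2 - (15)*R1:  [  0   1  -3  |  -3   1   0 ]
R3 <- R3 - (10)*R1:  [  0   2  -4  |  -2   0   1 ]
R1 <- R1 - (-1)*R2:  [     1      0  -21/5  |  -14/5      1      0 ]
R3 <- R3 - (2)*R2:  [  0   0   2  |   4  -2   1 ]
R3 <- (1/2)*R3:  [   0    0    1  |    2   -1  1/2 ]
R1 <- R1 - (-21/5)*R3:  [     1      0      0  |   28/5  -16/5  21/10 ]
R2 <- R2 - (-3)*R3:  [   0    1    0  |    3   -2  3/2 ]
Right block of [I | A^{-1}] is the inverse:
[ 28/5  -16/5  21/10 ]
[    3     -2    3/2 ]
[    2     -1    1/2 ]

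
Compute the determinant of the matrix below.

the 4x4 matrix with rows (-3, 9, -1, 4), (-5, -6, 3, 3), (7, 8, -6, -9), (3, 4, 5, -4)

Forward elimination:
R2 <- R2 - (5/3)*R1:  [     0    -21   14/3  -11/3 ]
R3 <- R3 - (-7/3)*R1:  [     0     29  -25/3    1/3 ]
R4 <- R4 - (-1)*R1:  [  0  13   4   0 ]
R3 <- R3 - (-29/21)*R2:  [       0        0    -17/9  -298/63 ]
R4 <- R4 - (-13/21)*R2:  [       0        0     62/9  -143/63 ]
R4 <- R4 - (-62/17)*R3:  [         0          0          0  -2323/119 ]
Upper-triangular form:
[ -3    9     -1          4 ]
[  0  -21   14/3      -11/3 ]
[  0    0  -17/9    -298/63 ]
[  0    0      0  -2323/119 ]
det(A) = (-1)^0 * (-3) * (-21) * (-17/9) * (-2323/119) = 2323  (0 row swaps -> sign +1)

det(A) = 2323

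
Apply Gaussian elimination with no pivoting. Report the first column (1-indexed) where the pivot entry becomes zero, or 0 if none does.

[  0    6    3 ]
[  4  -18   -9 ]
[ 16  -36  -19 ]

first zero-pivot column = 1

Naive forward elimination:
Pivot entry (1,1) is zero but row 2 has 4 in column 1 -> naive elimination stops; a row interchange (e.g. R1 <-> R2) would be required here.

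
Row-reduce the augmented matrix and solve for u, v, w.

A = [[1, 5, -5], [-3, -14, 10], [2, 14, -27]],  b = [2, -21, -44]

Forward elimination on [A|b]:
R2 <- R2 - (-3)*R1:  [   0    1   -5  -15 ]
R3 <- R3 - (2)*R1:  [   0    4  -17  -48 ]
R3 <- R3 - (4)*R2:  [  0   0   3  12 ]
Row echelon form:
[ 1  5  -5  |    2 ]
[ 0  1  -5  |  -15 ]
[ 0  0   3  |   12 ]
Back-substitution:
w = (12) / 3 = 4
v = (-15 - (-5)*(4)) / 1 = 5
u = (2 - (5)*(5) - (-5)*(4)) / 1 = -3

(-3, 5, 4)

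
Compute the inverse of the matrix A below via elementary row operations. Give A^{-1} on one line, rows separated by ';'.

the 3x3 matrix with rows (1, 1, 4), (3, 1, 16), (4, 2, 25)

inverse = [7/10 17/10 -6/5; 11/10 -9/10 2/5; -1/5 -1/5 1/5]

Gauss-Jordan on [A | I]:
R2 <- R2 - (3)*R1:  [  0  -2   4  |  -3   1   0 ]
R3 <- R3 - (4)*R1:  [  0  -2   9  |  -4   0   1 ]
R2 <- (1/-2)*R2:  [    0     1    -2  |   3/2  -1/2     0 ]
R1 <- R1 - (1)*R2:  [    1     0     6  |  -1/2   1/2     0 ]
R3 <- R3 - (-2)*R2:  [  0   0   5  |  -1  -1   1 ]
R3 <- (1/5)*R3:  [    0     0     1  |  -1/5  -1/5   1/5 ]
R1 <- R1 - (6)*R3:  [     1      0      0  |   7/10  17/10   -6/5 ]
R2 <- R2 - (-2)*R3:  [     0      1      0  |  11/10  -9/10    2/5 ]
Right block of [I | A^{-1}] is the inverse:
[  7/10  17/10  -6/5 ]
[ 11/10  -9/10   2/5 ]
[  -1/5   -1/5   1/5 ]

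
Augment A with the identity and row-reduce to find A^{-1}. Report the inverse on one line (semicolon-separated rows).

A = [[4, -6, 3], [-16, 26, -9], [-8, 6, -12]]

Gauss-Jordan on [A | I]:
R1 <- (1/4)*R1:  [    1  -3/2   3/4  |   1/4     0     0 ]
R2 <- R2 - (-16)*R1:  [ 0  2  3  |  4  1  0 ]
R3 <- R3 - (-8)*R1:  [  0  -6  -6  |   2   0   1 ]
R2 <- (1/2)*R2:  [   0    1  3/2  |    2  1/2    0 ]
R1 <- R1 - (-3/2)*R2:  [    1     0     3  |  13/4   3/4     0 ]
R3 <- R3 - (-6)*R2:  [  0   0   3  |  14   3   1 ]
R3 <- (1/3)*R3:  [    0     0     1  |  14/3     1   1/3 ]
R1 <- R1 - (3)*R3:  [     1      0      0  |  -43/4   -9/4     -1 ]
R2 <- R2 - (3/2)*R3:  [    0     1     0  |    -5    -1  -1/2 ]
Right block of [I | A^{-1}] is the inverse:
[ -43/4  -9/4    -1 ]
[    -5    -1  -1/2 ]
[  14/3     1   1/3 ]

inverse = [-43/4 -9/4 -1; -5 -1 -1/2; 14/3 1 1/3]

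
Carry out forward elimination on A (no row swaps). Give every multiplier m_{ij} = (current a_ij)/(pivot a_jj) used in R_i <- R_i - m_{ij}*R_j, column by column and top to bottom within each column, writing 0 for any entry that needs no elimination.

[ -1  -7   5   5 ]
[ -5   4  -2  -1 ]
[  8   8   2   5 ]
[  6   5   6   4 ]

Forward elimination:
R2 <- R2 - (5)*R1:  [   0   39  -27  -26 ]
R3 <- R3 - (-8)*R1:  [   0  -48   42   45 ]
R4 <- R4 - (-6)*R1:  [   0  -37   36   34 ]
R3 <- R3 - (-16/13)*R2:  [      0       0  114/13      13 ]
R4 <- R4 - (-37/39)*R2:  [      0       0  135/13    28/3 ]
R4 <- R4 - (45/38)*R3:  [        0         0         0  -691/114 ]
Multipliers (in order of application): m_{21} = 5, m_{31} = -8, m_{41} = -6, m_{32} = -16/13, m_{42} = -37/39, m_{43} = 45/38

multipliers: 5, -8, -6, -16/13, -37/39, 45/38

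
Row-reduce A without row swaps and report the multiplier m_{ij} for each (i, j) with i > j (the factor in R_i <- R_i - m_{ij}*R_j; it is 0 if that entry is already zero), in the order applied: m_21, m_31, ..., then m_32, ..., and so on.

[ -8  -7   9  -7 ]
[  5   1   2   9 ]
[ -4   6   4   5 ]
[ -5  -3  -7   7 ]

Forward elimination:
R2 <- R2 - (-5/8)*R1:  [     0  -27/8   61/8   37/8 ]
R3 <- R3 - (1/2)*R1:  [    0  19/2  -1/2  17/2 ]
R4 <- R4 - (5/8)*R1:  [      0    11/8  -101/8    91/8 ]
R3 <- R3 - (-76/27)*R2:  [      0       0  566/27  581/27 ]
R4 <- R4 - (-11/27)*R2:  [       0        0  -257/27   358/27 ]
R4 <- R4 - (-257/566)*R3:  [         0          0          0  13035/566 ]
Multipliers (in order of application): m_{21} = -5/8, m_{31} = 1/2, m_{41} = 5/8, m_{32} = -76/27, m_{42} = -11/27, m_{43} = -257/566

multipliers: -5/8, 1/2, 5/8, -76/27, -11/27, -257/566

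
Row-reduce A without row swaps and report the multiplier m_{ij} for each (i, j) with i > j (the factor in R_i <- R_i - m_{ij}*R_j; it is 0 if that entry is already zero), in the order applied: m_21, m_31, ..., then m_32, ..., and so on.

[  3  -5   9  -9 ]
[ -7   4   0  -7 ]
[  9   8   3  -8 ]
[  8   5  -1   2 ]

Forward elimination:
R2 <- R2 - (-7/3)*R1:  [     0  -23/3     21    -28 ]
R3 <- R3 - (3)*R1:  [   0   23  -24   19 ]
R4 <- R4 - (8/3)*R1:  [    0  55/3   -25    26 ]
R3 <- R3 - (-3)*R2:  [   0    0   39  -65 ]
R4 <- R4 - (-55/23)*R2:  [       0        0   580/23  -942/23 ]
R4 <- R4 - (580/897)*R3:  [     0      0      0  74/69 ]
Multipliers (in order of application): m_{21} = -7/3, m_{31} = 3, m_{41} = 8/3, m_{32} = -3, m_{42} = -55/23, m_{43} = 580/897

multipliers: -7/3, 3, 8/3, -3, -55/23, 580/897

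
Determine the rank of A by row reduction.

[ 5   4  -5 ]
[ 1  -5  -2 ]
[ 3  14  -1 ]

Row reduction:
R2 <- R2 - (1/5)*R1:  [     0  -29/5     -1 ]
R3 <- R3 - (3/5)*R1:  [    0  58/5     2 ]
R3 <- R3 - (-2)*R2:  [ 0  0  0 ]
Row echelon form:
[ 5      4  -5 ]
[ 0  -29/5  -1 ]
[ 0      0   0 ]
Nonzero rows / pivot columns: 2

rank(A) = 2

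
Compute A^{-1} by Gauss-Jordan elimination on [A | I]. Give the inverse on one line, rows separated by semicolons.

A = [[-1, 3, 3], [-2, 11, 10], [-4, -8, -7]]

Gauss-Jordan on [A | I]:
R1 <- (1/-1)*R1:  [  1  -3  -3  |  -1   0   0 ]
R2 <- R2 - (-2)*R1:  [  0   5   4  |  -2   1   0 ]
R3 <- R3 - (-4)*R1:  [   0  -20  -19  |   -4    0    1 ]
R2 <- (1/5)*R2:  [    0     1   4/5  |  -2/5   1/5     0 ]
R1 <- R1 - (-3)*R2:  [     1      0   -3/5  |  -11/5    3/5      0 ]
R3 <- R3 - (-20)*R2:  [   0    0   -3  |  -12    4    1 ]
R3 <- (1/-3)*R3:  [    0     0     1  |     4  -4/3  -1/3 ]
R1 <- R1 - (-3/5)*R3:  [    1     0     0  |   1/5  -1/5  -1/5 ]
R2 <- R2 - (4/5)*R3:  [     0      1      0  |  -18/5  19/15   4/15 ]
Right block of [I | A^{-1}] is the inverse:
[   1/5   -1/5  -1/5 ]
[ -18/5  19/15  4/15 ]
[     4   -4/3  -1/3 ]

inverse = [1/5 -1/5 -1/5; -18/5 19/15 4/15; 4 -4/3 -1/3]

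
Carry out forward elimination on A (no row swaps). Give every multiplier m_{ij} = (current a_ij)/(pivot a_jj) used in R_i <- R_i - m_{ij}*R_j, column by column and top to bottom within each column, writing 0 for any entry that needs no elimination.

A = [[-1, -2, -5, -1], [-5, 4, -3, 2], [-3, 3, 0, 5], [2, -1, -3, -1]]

Forward elimination:
R2 <- R2 - (5)*R1:  [  0  14  22   7 ]
R3 <- R3 - (3)*R1:  [  0   9  15   8 ]
R4 <- R4 - (-2)*R1:  [   0   -5  -13   -3 ]
R3 <- R3 - (9/14)*R2:  [   0    0  6/7  7/2 ]
R4 <- R4 - (-5/14)*R2:  [     0      0  -36/7   -1/2 ]
R4 <- R4 - (-6)*R3:  [    0     0     0  41/2 ]
Multipliers (in order of application): m_{21} = 5, m_{31} = 3, m_{41} = -2, m_{32} = 9/14, m_{42} = -5/14, m_{43} = -6

multipliers: 5, 3, -2, 9/14, -5/14, -6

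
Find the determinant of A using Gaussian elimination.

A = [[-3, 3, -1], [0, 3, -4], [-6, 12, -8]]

det(A) = -18

Forward elimination:
R3 <- R3 - (2)*R1:  [  0   6  -6 ]
R3 <- R3 - (2)*R2:  [ 0  0  2 ]
Upper-triangular form:
[ -3  3  -1 ]
[  0  3  -4 ]
[  0  0   2 ]
det(A) = (-1)^0 * (-3) * (3) * (2) = -18  (0 row swaps -> sign +1)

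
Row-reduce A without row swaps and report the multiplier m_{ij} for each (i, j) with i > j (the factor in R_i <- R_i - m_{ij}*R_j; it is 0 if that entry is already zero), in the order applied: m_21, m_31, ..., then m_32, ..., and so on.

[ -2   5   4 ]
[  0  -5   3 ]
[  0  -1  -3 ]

multipliers: 0, 0, 1/5

Forward elimination:
R2: entry in column 1 is already 0 -> m_{21} = 0 (no row operation needed)
R3: entry in column 1 is already 0 -> m_{31} = 0 (no row operation needed)
R3 <- R3 - (1/5)*R2:  [     0      0  -18/5 ]
Multipliers (in order of application): m_{21} = 0, m_{31} = 0, m_{32} = 1/5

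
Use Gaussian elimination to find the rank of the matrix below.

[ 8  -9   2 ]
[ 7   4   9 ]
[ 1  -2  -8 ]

Row reduction:
R2 <- R2 - (7/8)*R1:  [    0  95/8  29/4 ]
R3 <- R3 - (1/8)*R1:  [     0   -7/8  -33/4 ]
R3 <- R3 - (-7/95)*R2:  [       0        0  -733/95 ]
Row echelon form:
[ 8    -9        2 ]
[ 0  95/8     29/4 ]
[ 0     0  -733/95 ]
Nonzero rows / pivot columns: 3

rank(A) = 3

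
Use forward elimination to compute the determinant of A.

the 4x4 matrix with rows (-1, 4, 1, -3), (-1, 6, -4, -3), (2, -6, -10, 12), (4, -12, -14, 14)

Forward elimination:
R2 <- R2 - (1)*R1:  [  0   2  -5   0 ]
R3 <- R3 - (-2)*R1:  [  0   2  -8   6 ]
R4 <- R4 - (-4)*R1:  [   0    4  -10    2 ]
R3 <- R3 - (1)*R2:  [  0   0  -3   6 ]
R4 <- R4 - (2)*R2:  [ 0  0  0  2 ]
Upper-triangular form:
[ -1  4   1  -3 ]
[  0  2  -5   0 ]
[  0  0  -3   6 ]
[  0  0   0   2 ]
det(A) = (-1)^0 * (-1) * (2) * (-3) * (2) = 12  (0 row swaps -> sign +1)

det(A) = 12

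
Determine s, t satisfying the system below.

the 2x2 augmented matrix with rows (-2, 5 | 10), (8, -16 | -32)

(0, 2)

Forward elimination on [A|b]:
R2 <- R2 - (-4)*R1:  [ 0  4  8 ]
Row echelon form:
[ -2  5  |  10 ]
[  0  4  |   8 ]
Back-substitution:
t = (8) / 4 = 2
s = (10 - (5)*(2)) / -2 = 0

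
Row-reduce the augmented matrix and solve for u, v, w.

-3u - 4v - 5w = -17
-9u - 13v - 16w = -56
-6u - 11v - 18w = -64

Forward elimination on [A|b]:
R2 <- R2 - (3)*R1:  [  0  -1  -1  -5 ]
R3 <- R3 - (2)*R1:  [   0   -3   -8  -30 ]
R3 <- R3 - (3)*R2:  [   0    0   -5  -15 ]
Row echelon form:
[ -3  -4  -5  |  -17 ]
[  0  -1  -1  |   -5 ]
[  0   0  -5  |  -15 ]
Back-substitution:
w = (-15) / -5 = 3
v = (-5 - (-1)*(3)) / -1 = 2
u = (-17 - (-4)*(2) - (-5)*(3)) / -3 = -2

(-2, 2, 3)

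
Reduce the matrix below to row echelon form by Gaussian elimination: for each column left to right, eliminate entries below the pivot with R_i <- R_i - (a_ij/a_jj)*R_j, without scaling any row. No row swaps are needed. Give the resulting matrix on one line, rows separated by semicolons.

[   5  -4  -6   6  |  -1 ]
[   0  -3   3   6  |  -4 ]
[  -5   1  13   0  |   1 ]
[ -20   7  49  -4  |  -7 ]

REF = [5 -4 -6 6 -1; 0 -3 3 6 -4; 0 0 4 0 4; 0 0 0 2 -15]

Forward elimination:
R3 <- R3 - (-1)*R1:  [  0  -3   7   6   0 ]
R4 <- R4 - (-4)*R1:  [   0   -9   25   20  -11 ]
R3 <- R3 - (1)*R2:  [ 0  0  4  0  4 ]
R4 <- R4 - (3)*R2:  [  0   0  16   2   1 ]
R4 <- R4 - (4)*R3:  [   0    0    0    2  -15 ]
Row echelon form:
[ 5  -4  -6  6  |   -1 ]
[ 0  -3   3  6  |   -4 ]
[ 0   0   4  0  |    4 ]
[ 0   0   0  2  |  -15 ]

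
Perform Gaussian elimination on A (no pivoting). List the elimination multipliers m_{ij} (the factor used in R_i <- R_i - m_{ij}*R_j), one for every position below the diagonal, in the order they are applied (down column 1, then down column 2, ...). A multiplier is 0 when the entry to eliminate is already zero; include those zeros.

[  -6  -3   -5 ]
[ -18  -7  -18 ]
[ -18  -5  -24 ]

Forward elimination:
R2 <- R2 - (3)*R1:  [  0   2  -3 ]
R3 <- R3 - (3)*R1:  [  0   4  -9 ]
R3 <- R3 - (2)*R2:  [  0   0  -3 ]
Multipliers (in order of application): m_{21} = 3, m_{31} = 3, m_{32} = 2

multipliers: 3, 3, 2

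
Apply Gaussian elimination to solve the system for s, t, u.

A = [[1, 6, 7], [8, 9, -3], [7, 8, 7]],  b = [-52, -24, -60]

Forward elimination on [A|b]:
R2 <- R2 - (8)*R1:  [   0  -39  -59  392 ]
R3 <- R3 - (7)*R1:  [   0  -34  -42  304 ]
R3 <- R3 - (34/39)*R2:  [        0         0    368/39  -1472/39 ]
Row echelon form:
[ 1    6       7  |       -52 ]
[ 0  -39     -59  |       392 ]
[ 0    0  368/39  |  -1472/39 ]
Back-substitution:
u = (-1472/39) / (368/39) = -4
t = (392 - (-59)*(-4)) / -39 = -4
s = (-52 - (6)*(-4) - (7)*(-4)) / 1 = 0

(0, -4, -4)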